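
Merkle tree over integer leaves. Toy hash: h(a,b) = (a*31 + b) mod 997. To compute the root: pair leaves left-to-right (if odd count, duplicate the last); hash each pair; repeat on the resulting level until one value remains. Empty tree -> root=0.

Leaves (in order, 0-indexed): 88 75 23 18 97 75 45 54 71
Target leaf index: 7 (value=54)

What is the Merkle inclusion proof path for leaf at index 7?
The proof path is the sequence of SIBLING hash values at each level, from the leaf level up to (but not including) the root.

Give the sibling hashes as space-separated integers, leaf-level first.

L0 (leaves): [88, 75, 23, 18, 97, 75, 45, 54, 71], target index=7
L1: h(88,75)=(88*31+75)%997=809 [pair 0] h(23,18)=(23*31+18)%997=731 [pair 1] h(97,75)=(97*31+75)%997=91 [pair 2] h(45,54)=(45*31+54)%997=452 [pair 3] h(71,71)=(71*31+71)%997=278 [pair 4] -> [809, 731, 91, 452, 278]
  Sibling for proof at L0: 45
L2: h(809,731)=(809*31+731)%997=885 [pair 0] h(91,452)=(91*31+452)%997=282 [pair 1] h(278,278)=(278*31+278)%997=920 [pair 2] -> [885, 282, 920]
  Sibling for proof at L1: 91
L3: h(885,282)=(885*31+282)%997=798 [pair 0] h(920,920)=(920*31+920)%997=527 [pair 1] -> [798, 527]
  Sibling for proof at L2: 885
L4: h(798,527)=(798*31+527)%997=340 [pair 0] -> [340]
  Sibling for proof at L3: 527
Root: 340
Proof path (sibling hashes from leaf to root): [45, 91, 885, 527]

Answer: 45 91 885 527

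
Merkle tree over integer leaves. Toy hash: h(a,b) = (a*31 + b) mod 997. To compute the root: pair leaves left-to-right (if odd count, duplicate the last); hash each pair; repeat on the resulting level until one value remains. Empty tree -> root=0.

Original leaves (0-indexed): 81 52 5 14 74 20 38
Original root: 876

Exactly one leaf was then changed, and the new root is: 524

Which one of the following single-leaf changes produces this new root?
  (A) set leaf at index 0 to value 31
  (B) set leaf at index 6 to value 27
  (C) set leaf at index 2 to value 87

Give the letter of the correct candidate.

Original leaves: [81, 52, 5, 14, 74, 20, 38]
Target new root: 524
Try each candidate change and compute the resulting root:
Candidate A: set leaf[0] = 31 -> leaves = [31, 52, 5, 14, 74, 20, 38]
  L0: [31, 52, 5, 14, 74, 20, 38]
  L1: h(31,52)=(31*31+52)%997=16 h(5,14)=(5*31+14)%997=169 h(74,20)=(74*31+20)%997=320 h(38,38)=(38*31+38)%997=219 -> [16, 169, 320, 219]
  L2: h(16,169)=(16*31+169)%997=665 h(320,219)=(320*31+219)%997=169 -> [665, 169]
  L3: h(665,169)=(665*31+169)%997=844 -> [844]
  root = 844 != target 524
Candidate B: set leaf[6] = 27 -> leaves = [81, 52, 5, 14, 74, 20, 27]
  L0: [81, 52, 5, 14, 74, 20, 27]
  L1: h(81,52)=(81*31+52)%997=569 h(5,14)=(5*31+14)%997=169 h(74,20)=(74*31+20)%997=320 h(27,27)=(27*31+27)%997=864 -> [569, 169, 320, 864]
  L2: h(569,169)=(569*31+169)%997=859 h(320,864)=(320*31+864)%997=814 -> [859, 814]
  L3: h(859,814)=(859*31+814)%997=524 -> [524]
  root = 524 == target 524  ** MATCH **
Candidate C: set leaf[2] = 87 -> leaves = [81, 52, 87, 14, 74, 20, 38]
  L0: [81, 52, 87, 14, 74, 20, 38]
  L1: h(81,52)=(81*31+52)%997=569 h(87,14)=(87*31+14)%997=717 h(74,20)=(74*31+20)%997=320 h(38,38)=(38*31+38)%997=219 -> [569, 717, 320, 219]
  L2: h(569,717)=(569*31+717)%997=410 h(320,219)=(320*31+219)%997=169 -> [410, 169]
  L3: h(410,169)=(410*31+169)%997=915 -> [915]
  root = 915 != target 524
Candidate B produces the target root.

Answer: B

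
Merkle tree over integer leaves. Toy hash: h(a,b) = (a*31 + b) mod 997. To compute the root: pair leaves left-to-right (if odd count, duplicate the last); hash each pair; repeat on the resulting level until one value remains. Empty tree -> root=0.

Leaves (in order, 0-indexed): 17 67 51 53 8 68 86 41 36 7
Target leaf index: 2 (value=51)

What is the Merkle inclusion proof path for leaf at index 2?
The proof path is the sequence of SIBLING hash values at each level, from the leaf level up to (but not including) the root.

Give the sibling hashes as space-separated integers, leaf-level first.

L0 (leaves): [17, 67, 51, 53, 8, 68, 86, 41, 36, 7], target index=2
L1: h(17,67)=(17*31+67)%997=594 [pair 0] h(51,53)=(51*31+53)%997=637 [pair 1] h(8,68)=(8*31+68)%997=316 [pair 2] h(86,41)=(86*31+41)%997=713 [pair 3] h(36,7)=(36*31+7)%997=126 [pair 4] -> [594, 637, 316, 713, 126]
  Sibling for proof at L0: 53
L2: h(594,637)=(594*31+637)%997=108 [pair 0] h(316,713)=(316*31+713)%997=539 [pair 1] h(126,126)=(126*31+126)%997=44 [pair 2] -> [108, 539, 44]
  Sibling for proof at L1: 594
L3: h(108,539)=(108*31+539)%997=896 [pair 0] h(44,44)=(44*31+44)%997=411 [pair 1] -> [896, 411]
  Sibling for proof at L2: 539
L4: h(896,411)=(896*31+411)%997=271 [pair 0] -> [271]
  Sibling for proof at L3: 411
Root: 271
Proof path (sibling hashes from leaf to root): [53, 594, 539, 411]

Answer: 53 594 539 411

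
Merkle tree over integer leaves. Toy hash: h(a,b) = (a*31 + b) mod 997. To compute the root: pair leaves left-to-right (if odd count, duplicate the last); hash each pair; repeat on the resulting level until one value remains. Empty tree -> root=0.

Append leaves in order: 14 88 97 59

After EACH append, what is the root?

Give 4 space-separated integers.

Answer: 14 522 343 305

Derivation:
After append 14 (leaves=[14]):
  L0: [14]
  root=14
After append 88 (leaves=[14, 88]):
  L0: [14, 88]
  L1: h(14,88)=(14*31+88)%997=522 -> [522]
  root=522
After append 97 (leaves=[14, 88, 97]):
  L0: [14, 88, 97]
  L1: h(14,88)=(14*31+88)%997=522 h(97,97)=(97*31+97)%997=113 -> [522, 113]
  L2: h(522,113)=(522*31+113)%997=343 -> [343]
  root=343
After append 59 (leaves=[14, 88, 97, 59]):
  L0: [14, 88, 97, 59]
  L1: h(14,88)=(14*31+88)%997=522 h(97,59)=(97*31+59)%997=75 -> [522, 75]
  L2: h(522,75)=(522*31+75)%997=305 -> [305]
  root=305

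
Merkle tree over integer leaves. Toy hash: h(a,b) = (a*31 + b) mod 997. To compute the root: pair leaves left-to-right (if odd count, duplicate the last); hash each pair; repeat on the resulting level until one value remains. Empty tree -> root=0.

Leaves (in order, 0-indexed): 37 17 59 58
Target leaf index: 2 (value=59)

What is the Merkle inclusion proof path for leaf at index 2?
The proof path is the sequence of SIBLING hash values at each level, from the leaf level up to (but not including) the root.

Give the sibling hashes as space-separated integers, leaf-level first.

L0 (leaves): [37, 17, 59, 58], target index=2
L1: h(37,17)=(37*31+17)%997=167 [pair 0] h(59,58)=(59*31+58)%997=890 [pair 1] -> [167, 890]
  Sibling for proof at L0: 58
L2: h(167,890)=(167*31+890)%997=85 [pair 0] -> [85]
  Sibling for proof at L1: 167
Root: 85
Proof path (sibling hashes from leaf to root): [58, 167]

Answer: 58 167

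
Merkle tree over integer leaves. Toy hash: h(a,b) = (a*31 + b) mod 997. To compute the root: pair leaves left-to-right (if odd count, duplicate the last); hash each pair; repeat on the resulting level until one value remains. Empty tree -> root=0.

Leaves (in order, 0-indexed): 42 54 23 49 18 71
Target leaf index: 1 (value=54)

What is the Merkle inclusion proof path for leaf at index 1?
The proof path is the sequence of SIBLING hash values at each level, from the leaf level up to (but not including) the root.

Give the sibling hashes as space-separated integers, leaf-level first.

L0 (leaves): [42, 54, 23, 49, 18, 71], target index=1
L1: h(42,54)=(42*31+54)%997=359 [pair 0] h(23,49)=(23*31+49)%997=762 [pair 1] h(18,71)=(18*31+71)%997=629 [pair 2] -> [359, 762, 629]
  Sibling for proof at L0: 42
L2: h(359,762)=(359*31+762)%997=924 [pair 0] h(629,629)=(629*31+629)%997=188 [pair 1] -> [924, 188]
  Sibling for proof at L1: 762
L3: h(924,188)=(924*31+188)%997=916 [pair 0] -> [916]
  Sibling for proof at L2: 188
Root: 916
Proof path (sibling hashes from leaf to root): [42, 762, 188]

Answer: 42 762 188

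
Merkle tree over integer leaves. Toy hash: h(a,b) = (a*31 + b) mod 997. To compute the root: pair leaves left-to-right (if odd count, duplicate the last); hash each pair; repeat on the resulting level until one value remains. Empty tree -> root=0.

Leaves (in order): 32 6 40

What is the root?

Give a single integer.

L0: [32, 6, 40]
L1: h(32,6)=(32*31+6)%997=1 h(40,40)=(40*31+40)%997=283 -> [1, 283]
L2: h(1,283)=(1*31+283)%997=314 -> [314]

Answer: 314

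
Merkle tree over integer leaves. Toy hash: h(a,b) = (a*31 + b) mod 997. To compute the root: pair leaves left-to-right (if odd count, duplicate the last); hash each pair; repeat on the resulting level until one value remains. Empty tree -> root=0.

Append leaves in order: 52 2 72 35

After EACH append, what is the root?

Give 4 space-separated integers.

Answer: 52 617 494 457

Derivation:
After append 52 (leaves=[52]):
  L0: [52]
  root=52
After append 2 (leaves=[52, 2]):
  L0: [52, 2]
  L1: h(52,2)=(52*31+2)%997=617 -> [617]
  root=617
After append 72 (leaves=[52, 2, 72]):
  L0: [52, 2, 72]
  L1: h(52,2)=(52*31+2)%997=617 h(72,72)=(72*31+72)%997=310 -> [617, 310]
  L2: h(617,310)=(617*31+310)%997=494 -> [494]
  root=494
After append 35 (leaves=[52, 2, 72, 35]):
  L0: [52, 2, 72, 35]
  L1: h(52,2)=(52*31+2)%997=617 h(72,35)=(72*31+35)%997=273 -> [617, 273]
  L2: h(617,273)=(617*31+273)%997=457 -> [457]
  root=457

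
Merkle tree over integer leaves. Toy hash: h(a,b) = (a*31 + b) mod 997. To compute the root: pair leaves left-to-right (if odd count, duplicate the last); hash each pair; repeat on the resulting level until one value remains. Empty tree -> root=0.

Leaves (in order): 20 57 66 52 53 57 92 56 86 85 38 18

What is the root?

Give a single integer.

L0: [20, 57, 66, 52, 53, 57, 92, 56, 86, 85, 38, 18]
L1: h(20,57)=(20*31+57)%997=677 h(66,52)=(66*31+52)%997=104 h(53,57)=(53*31+57)%997=703 h(92,56)=(92*31+56)%997=914 h(86,85)=(86*31+85)%997=757 h(38,18)=(38*31+18)%997=199 -> [677, 104, 703, 914, 757, 199]
L2: h(677,104)=(677*31+104)%997=154 h(703,914)=(703*31+914)%997=773 h(757,199)=(757*31+199)%997=735 -> [154, 773, 735]
L3: h(154,773)=(154*31+773)%997=562 h(735,735)=(735*31+735)%997=589 -> [562, 589]
L4: h(562,589)=(562*31+589)%997=65 -> [65]

Answer: 65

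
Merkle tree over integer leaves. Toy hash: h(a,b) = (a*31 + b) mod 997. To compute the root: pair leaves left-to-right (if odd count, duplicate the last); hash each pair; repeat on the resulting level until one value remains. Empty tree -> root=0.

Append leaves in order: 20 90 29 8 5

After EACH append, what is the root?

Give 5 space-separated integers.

Answer: 20 710 7 983 698

Derivation:
After append 20 (leaves=[20]):
  L0: [20]
  root=20
After append 90 (leaves=[20, 90]):
  L0: [20, 90]
  L1: h(20,90)=(20*31+90)%997=710 -> [710]
  root=710
After append 29 (leaves=[20, 90, 29]):
  L0: [20, 90, 29]
  L1: h(20,90)=(20*31+90)%997=710 h(29,29)=(29*31+29)%997=928 -> [710, 928]
  L2: h(710,928)=(710*31+928)%997=7 -> [7]
  root=7
After append 8 (leaves=[20, 90, 29, 8]):
  L0: [20, 90, 29, 8]
  L1: h(20,90)=(20*31+90)%997=710 h(29,8)=(29*31+8)%997=907 -> [710, 907]
  L2: h(710,907)=(710*31+907)%997=983 -> [983]
  root=983
After append 5 (leaves=[20, 90, 29, 8, 5]):
  L0: [20, 90, 29, 8, 5]
  L1: h(20,90)=(20*31+90)%997=710 h(29,8)=(29*31+8)%997=907 h(5,5)=(5*31+5)%997=160 -> [710, 907, 160]
  L2: h(710,907)=(710*31+907)%997=983 h(160,160)=(160*31+160)%997=135 -> [983, 135]
  L3: h(983,135)=(983*31+135)%997=698 -> [698]
  root=698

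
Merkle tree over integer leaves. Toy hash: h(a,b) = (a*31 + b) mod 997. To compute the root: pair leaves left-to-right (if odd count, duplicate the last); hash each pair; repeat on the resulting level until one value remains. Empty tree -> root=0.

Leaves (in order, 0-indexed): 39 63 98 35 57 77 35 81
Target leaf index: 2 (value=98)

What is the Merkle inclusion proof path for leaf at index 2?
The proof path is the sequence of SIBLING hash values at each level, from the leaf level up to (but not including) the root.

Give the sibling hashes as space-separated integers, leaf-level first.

Answer: 35 275 504

Derivation:
L0 (leaves): [39, 63, 98, 35, 57, 77, 35, 81], target index=2
L1: h(39,63)=(39*31+63)%997=275 [pair 0] h(98,35)=(98*31+35)%997=82 [pair 1] h(57,77)=(57*31+77)%997=847 [pair 2] h(35,81)=(35*31+81)%997=169 [pair 3] -> [275, 82, 847, 169]
  Sibling for proof at L0: 35
L2: h(275,82)=(275*31+82)%997=631 [pair 0] h(847,169)=(847*31+169)%997=504 [pair 1] -> [631, 504]
  Sibling for proof at L1: 275
L3: h(631,504)=(631*31+504)%997=125 [pair 0] -> [125]
  Sibling for proof at L2: 504
Root: 125
Proof path (sibling hashes from leaf to root): [35, 275, 504]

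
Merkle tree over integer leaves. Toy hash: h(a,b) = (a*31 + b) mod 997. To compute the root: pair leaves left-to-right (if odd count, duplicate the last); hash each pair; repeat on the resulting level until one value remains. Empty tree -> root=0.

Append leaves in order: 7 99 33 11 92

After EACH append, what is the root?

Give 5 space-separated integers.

Answer: 7 316 882 860 231

Derivation:
After append 7 (leaves=[7]):
  L0: [7]
  root=7
After append 99 (leaves=[7, 99]):
  L0: [7, 99]
  L1: h(7,99)=(7*31+99)%997=316 -> [316]
  root=316
After append 33 (leaves=[7, 99, 33]):
  L0: [7, 99, 33]
  L1: h(7,99)=(7*31+99)%997=316 h(33,33)=(33*31+33)%997=59 -> [316, 59]
  L2: h(316,59)=(316*31+59)%997=882 -> [882]
  root=882
After append 11 (leaves=[7, 99, 33, 11]):
  L0: [7, 99, 33, 11]
  L1: h(7,99)=(7*31+99)%997=316 h(33,11)=(33*31+11)%997=37 -> [316, 37]
  L2: h(316,37)=(316*31+37)%997=860 -> [860]
  root=860
After append 92 (leaves=[7, 99, 33, 11, 92]):
  L0: [7, 99, 33, 11, 92]
  L1: h(7,99)=(7*31+99)%997=316 h(33,11)=(33*31+11)%997=37 h(92,92)=(92*31+92)%997=950 -> [316, 37, 950]
  L2: h(316,37)=(316*31+37)%997=860 h(950,950)=(950*31+950)%997=490 -> [860, 490]
  L3: h(860,490)=(860*31+490)%997=231 -> [231]
  root=231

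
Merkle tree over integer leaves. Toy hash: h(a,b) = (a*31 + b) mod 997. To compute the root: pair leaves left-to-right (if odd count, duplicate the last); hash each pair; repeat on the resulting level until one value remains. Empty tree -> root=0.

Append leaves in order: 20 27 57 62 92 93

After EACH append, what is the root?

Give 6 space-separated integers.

Answer: 20 647 944 949 996 31

Derivation:
After append 20 (leaves=[20]):
  L0: [20]
  root=20
After append 27 (leaves=[20, 27]):
  L0: [20, 27]
  L1: h(20,27)=(20*31+27)%997=647 -> [647]
  root=647
After append 57 (leaves=[20, 27, 57]):
  L0: [20, 27, 57]
  L1: h(20,27)=(20*31+27)%997=647 h(57,57)=(57*31+57)%997=827 -> [647, 827]
  L2: h(647,827)=(647*31+827)%997=944 -> [944]
  root=944
After append 62 (leaves=[20, 27, 57, 62]):
  L0: [20, 27, 57, 62]
  L1: h(20,27)=(20*31+27)%997=647 h(57,62)=(57*31+62)%997=832 -> [647, 832]
  L2: h(647,832)=(647*31+832)%997=949 -> [949]
  root=949
After append 92 (leaves=[20, 27, 57, 62, 92]):
  L0: [20, 27, 57, 62, 92]
  L1: h(20,27)=(20*31+27)%997=647 h(57,62)=(57*31+62)%997=832 h(92,92)=(92*31+92)%997=950 -> [647, 832, 950]
  L2: h(647,832)=(647*31+832)%997=949 h(950,950)=(950*31+950)%997=490 -> [949, 490]
  L3: h(949,490)=(949*31+490)%997=996 -> [996]
  root=996
After append 93 (leaves=[20, 27, 57, 62, 92, 93]):
  L0: [20, 27, 57, 62, 92, 93]
  L1: h(20,27)=(20*31+27)%997=647 h(57,62)=(57*31+62)%997=832 h(92,93)=(92*31+93)%997=951 -> [647, 832, 951]
  L2: h(647,832)=(647*31+832)%997=949 h(951,951)=(951*31+951)%997=522 -> [949, 522]
  L3: h(949,522)=(949*31+522)%997=31 -> [31]
  root=31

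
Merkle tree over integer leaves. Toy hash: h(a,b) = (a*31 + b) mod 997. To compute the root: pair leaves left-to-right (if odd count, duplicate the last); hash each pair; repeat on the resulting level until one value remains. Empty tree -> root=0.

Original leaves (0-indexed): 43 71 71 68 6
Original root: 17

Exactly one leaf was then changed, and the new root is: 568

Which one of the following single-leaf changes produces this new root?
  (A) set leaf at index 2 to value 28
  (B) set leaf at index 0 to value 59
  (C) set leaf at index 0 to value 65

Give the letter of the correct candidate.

Original leaves: [43, 71, 71, 68, 6]
Target new root: 568
Try each candidate change and compute the resulting root:
Candidate A: set leaf[2] = 28 -> leaves = [43, 71, 28, 68, 6]
  L0: [43, 71, 28, 68, 6]
  L1: h(43,71)=(43*31+71)%997=407 h(28,68)=(28*31+68)%997=936 h(6,6)=(6*31+6)%997=192 -> [407, 936, 192]
  L2: h(407,936)=(407*31+936)%997=592 h(192,192)=(192*31+192)%997=162 -> [592, 162]
  L3: h(592,162)=(592*31+162)%997=568 -> [568]
  root = 568 == target 568  ** MATCH **
Candidate B: set leaf[0] = 59 -> leaves = [59, 71, 71, 68, 6]
  L0: [59, 71, 71, 68, 6]
  L1: h(59,71)=(59*31+71)%997=903 h(71,68)=(71*31+68)%997=275 h(6,6)=(6*31+6)%997=192 -> [903, 275, 192]
  L2: h(903,275)=(903*31+275)%997=352 h(192,192)=(192*31+192)%997=162 -> [352, 162]
  L3: h(352,162)=(352*31+162)%997=107 -> [107]
  root = 107 != target 568
Candidate C: set leaf[0] = 65 -> leaves = [65, 71, 71, 68, 6]
  L0: [65, 71, 71, 68, 6]
  L1: h(65,71)=(65*31+71)%997=92 h(71,68)=(71*31+68)%997=275 h(6,6)=(6*31+6)%997=192 -> [92, 275, 192]
  L2: h(92,275)=(92*31+275)%997=136 h(192,192)=(192*31+192)%997=162 -> [136, 162]
  L3: h(136,162)=(136*31+162)%997=390 -> [390]
  root = 390 != target 568
Candidate A produces the target root.

Answer: A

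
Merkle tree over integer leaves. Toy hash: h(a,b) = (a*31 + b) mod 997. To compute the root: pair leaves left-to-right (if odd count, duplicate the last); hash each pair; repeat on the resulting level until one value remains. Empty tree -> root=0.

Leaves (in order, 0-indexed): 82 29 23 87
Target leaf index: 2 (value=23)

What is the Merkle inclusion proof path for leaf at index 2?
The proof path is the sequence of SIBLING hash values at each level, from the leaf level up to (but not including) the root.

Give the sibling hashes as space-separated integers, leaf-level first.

Answer: 87 577

Derivation:
L0 (leaves): [82, 29, 23, 87], target index=2
L1: h(82,29)=(82*31+29)%997=577 [pair 0] h(23,87)=(23*31+87)%997=800 [pair 1] -> [577, 800]
  Sibling for proof at L0: 87
L2: h(577,800)=(577*31+800)%997=741 [pair 0] -> [741]
  Sibling for proof at L1: 577
Root: 741
Proof path (sibling hashes from leaf to root): [87, 577]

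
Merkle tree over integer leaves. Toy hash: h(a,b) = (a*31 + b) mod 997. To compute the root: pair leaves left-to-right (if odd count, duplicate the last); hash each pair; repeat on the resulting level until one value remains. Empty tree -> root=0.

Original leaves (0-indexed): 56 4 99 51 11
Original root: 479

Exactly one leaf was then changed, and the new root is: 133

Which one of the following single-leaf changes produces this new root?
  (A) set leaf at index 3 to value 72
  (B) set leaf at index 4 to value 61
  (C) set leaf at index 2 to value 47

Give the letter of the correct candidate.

Answer: A

Derivation:
Original leaves: [56, 4, 99, 51, 11]
Target new root: 133
Try each candidate change and compute the resulting root:
Candidate A: set leaf[3] = 72 -> leaves = [56, 4, 99, 72, 11]
  L0: [56, 4, 99, 72, 11]
  L1: h(56,4)=(56*31+4)%997=743 h(99,72)=(99*31+72)%997=150 h(11,11)=(11*31+11)%997=352 -> [743, 150, 352]
  L2: h(743,150)=(743*31+150)%997=252 h(352,352)=(352*31+352)%997=297 -> [252, 297]
  L3: h(252,297)=(252*31+297)%997=133 -> [133]
  root = 133 == target 133  ** MATCH **
Candidate B: set leaf[4] = 61 -> leaves = [56, 4, 99, 51, 61]
  L0: [56, 4, 99, 51, 61]
  L1: h(56,4)=(56*31+4)%997=743 h(99,51)=(99*31+51)%997=129 h(61,61)=(61*31+61)%997=955 -> [743, 129, 955]
  L2: h(743,129)=(743*31+129)%997=231 h(955,955)=(955*31+955)%997=650 -> [231, 650]
  L3: h(231,650)=(231*31+650)%997=832 -> [832]
  root = 832 != target 133
Candidate C: set leaf[2] = 47 -> leaves = [56, 4, 47, 51, 11]
  L0: [56, 4, 47, 51, 11]
  L1: h(56,4)=(56*31+4)%997=743 h(47,51)=(47*31+51)%997=511 h(11,11)=(11*31+11)%997=352 -> [743, 511, 352]
  L2: h(743,511)=(743*31+511)%997=613 h(352,352)=(352*31+352)%997=297 -> [613, 297]
  L3: h(613,297)=(613*31+297)%997=357 -> [357]
  root = 357 != target 133
Candidate A produces the target root.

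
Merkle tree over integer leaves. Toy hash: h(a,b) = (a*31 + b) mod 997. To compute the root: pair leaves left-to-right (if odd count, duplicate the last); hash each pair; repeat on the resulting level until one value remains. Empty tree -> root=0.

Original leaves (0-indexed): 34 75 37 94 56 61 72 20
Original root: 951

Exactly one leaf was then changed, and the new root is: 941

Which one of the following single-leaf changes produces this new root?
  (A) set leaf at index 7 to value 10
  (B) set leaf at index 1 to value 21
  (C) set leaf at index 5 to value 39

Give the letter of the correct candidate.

Answer: A

Derivation:
Original leaves: [34, 75, 37, 94, 56, 61, 72, 20]
Target new root: 941
Try each candidate change and compute the resulting root:
Candidate A: set leaf[7] = 10 -> leaves = [34, 75, 37, 94, 56, 61, 72, 10]
  L0: [34, 75, 37, 94, 56, 61, 72, 10]
  L1: h(34,75)=(34*31+75)%997=132 h(37,94)=(37*31+94)%997=244 h(56,61)=(56*31+61)%997=800 h(72,10)=(72*31+10)%997=248 -> [132, 244, 800, 248]
  L2: h(132,244)=(132*31+244)%997=348 h(800,248)=(800*31+248)%997=123 -> [348, 123]
  L3: h(348,123)=(348*31+123)%997=941 -> [941]
  root = 941 == target 941  ** MATCH **
Candidate B: set leaf[1] = 21 -> leaves = [34, 21, 37, 94, 56, 61, 72, 20]
  L0: [34, 21, 37, 94, 56, 61, 72, 20]
  L1: h(34,21)=(34*31+21)%997=78 h(37,94)=(37*31+94)%997=244 h(56,61)=(56*31+61)%997=800 h(72,20)=(72*31+20)%997=258 -> [78, 244, 800, 258]
  L2: h(78,244)=(78*31+244)%997=668 h(800,258)=(800*31+258)%997=133 -> [668, 133]
  L3: h(668,133)=(668*31+133)%997=901 -> [901]
  root = 901 != target 941
Candidate C: set leaf[5] = 39 -> leaves = [34, 75, 37, 94, 56, 39, 72, 20]
  L0: [34, 75, 37, 94, 56, 39, 72, 20]
  L1: h(34,75)=(34*31+75)%997=132 h(37,94)=(37*31+94)%997=244 h(56,39)=(56*31+39)%997=778 h(72,20)=(72*31+20)%997=258 -> [132, 244, 778, 258]
  L2: h(132,244)=(132*31+244)%997=348 h(778,258)=(778*31+258)%997=448 -> [348, 448]
  L3: h(348,448)=(348*31+448)%997=269 -> [269]
  root = 269 != target 941
Candidate A produces the target root.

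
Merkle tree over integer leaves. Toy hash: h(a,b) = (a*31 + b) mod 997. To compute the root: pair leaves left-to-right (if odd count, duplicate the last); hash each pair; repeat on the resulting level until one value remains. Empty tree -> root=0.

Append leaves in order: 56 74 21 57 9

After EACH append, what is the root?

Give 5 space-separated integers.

After append 56 (leaves=[56]):
  L0: [56]
  root=56
After append 74 (leaves=[56, 74]):
  L0: [56, 74]
  L1: h(56,74)=(56*31+74)%997=813 -> [813]
  root=813
After append 21 (leaves=[56, 74, 21]):
  L0: [56, 74, 21]
  L1: h(56,74)=(56*31+74)%997=813 h(21,21)=(21*31+21)%997=672 -> [813, 672]
  L2: h(813,672)=(813*31+672)%997=950 -> [950]
  root=950
After append 57 (leaves=[56, 74, 21, 57]):
  L0: [56, 74, 21, 57]
  L1: h(56,74)=(56*31+74)%997=813 h(21,57)=(21*31+57)%997=708 -> [813, 708]
  L2: h(813,708)=(813*31+708)%997=986 -> [986]
  root=986
After append 9 (leaves=[56, 74, 21, 57, 9]):
  L0: [56, 74, 21, 57, 9]
  L1: h(56,74)=(56*31+74)%997=813 h(21,57)=(21*31+57)%997=708 h(9,9)=(9*31+9)%997=288 -> [813, 708, 288]
  L2: h(813,708)=(813*31+708)%997=986 h(288,288)=(288*31+288)%997=243 -> [986, 243]
  L3: h(986,243)=(986*31+243)%997=899 -> [899]
  root=899

Answer: 56 813 950 986 899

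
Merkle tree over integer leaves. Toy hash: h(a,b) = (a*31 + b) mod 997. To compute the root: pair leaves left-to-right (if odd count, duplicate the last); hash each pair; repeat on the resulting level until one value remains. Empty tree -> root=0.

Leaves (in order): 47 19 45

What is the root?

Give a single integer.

L0: [47, 19, 45]
L1: h(47,19)=(47*31+19)%997=479 h(45,45)=(45*31+45)%997=443 -> [479, 443]
L2: h(479,443)=(479*31+443)%997=337 -> [337]

Answer: 337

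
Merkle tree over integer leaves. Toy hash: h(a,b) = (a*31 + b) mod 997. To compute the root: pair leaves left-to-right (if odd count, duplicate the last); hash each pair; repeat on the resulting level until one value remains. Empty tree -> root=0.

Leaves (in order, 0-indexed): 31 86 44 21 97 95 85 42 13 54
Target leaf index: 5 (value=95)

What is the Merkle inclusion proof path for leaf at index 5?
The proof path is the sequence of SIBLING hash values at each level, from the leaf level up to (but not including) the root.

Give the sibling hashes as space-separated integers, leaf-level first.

Answer: 97 683 941 375

Derivation:
L0 (leaves): [31, 86, 44, 21, 97, 95, 85, 42, 13, 54], target index=5
L1: h(31,86)=(31*31+86)%997=50 [pair 0] h(44,21)=(44*31+21)%997=388 [pair 1] h(97,95)=(97*31+95)%997=111 [pair 2] h(85,42)=(85*31+42)%997=683 [pair 3] h(13,54)=(13*31+54)%997=457 [pair 4] -> [50, 388, 111, 683, 457]
  Sibling for proof at L0: 97
L2: h(50,388)=(50*31+388)%997=941 [pair 0] h(111,683)=(111*31+683)%997=136 [pair 1] h(457,457)=(457*31+457)%997=666 [pair 2] -> [941, 136, 666]
  Sibling for proof at L1: 683
L3: h(941,136)=(941*31+136)%997=394 [pair 0] h(666,666)=(666*31+666)%997=375 [pair 1] -> [394, 375]
  Sibling for proof at L2: 941
L4: h(394,375)=(394*31+375)%997=625 [pair 0] -> [625]
  Sibling for proof at L3: 375
Root: 625
Proof path (sibling hashes from leaf to root): [97, 683, 941, 375]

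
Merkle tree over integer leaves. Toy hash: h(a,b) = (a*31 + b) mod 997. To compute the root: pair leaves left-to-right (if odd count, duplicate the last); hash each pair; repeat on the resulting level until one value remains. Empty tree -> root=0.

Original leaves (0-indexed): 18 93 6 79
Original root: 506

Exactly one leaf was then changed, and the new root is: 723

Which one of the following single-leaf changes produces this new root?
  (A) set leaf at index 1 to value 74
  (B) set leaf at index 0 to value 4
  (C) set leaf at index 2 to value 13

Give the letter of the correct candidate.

Answer: C

Derivation:
Original leaves: [18, 93, 6, 79]
Target new root: 723
Try each candidate change and compute the resulting root:
Candidate A: set leaf[1] = 74 -> leaves = [18, 74, 6, 79]
  L0: [18, 74, 6, 79]
  L1: h(18,74)=(18*31+74)%997=632 h(6,79)=(6*31+79)%997=265 -> [632, 265]
  L2: h(632,265)=(632*31+265)%997=914 -> [914]
  root = 914 != target 723
Candidate B: set leaf[0] = 4 -> leaves = [4, 93, 6, 79]
  L0: [4, 93, 6, 79]
  L1: h(4,93)=(4*31+93)%997=217 h(6,79)=(6*31+79)%997=265 -> [217, 265]
  L2: h(217,265)=(217*31+265)%997=13 -> [13]
  root = 13 != target 723
Candidate C: set leaf[2] = 13 -> leaves = [18, 93, 13, 79]
  L0: [18, 93, 13, 79]
  L1: h(18,93)=(18*31+93)%997=651 h(13,79)=(13*31+79)%997=482 -> [651, 482]
  L2: h(651,482)=(651*31+482)%997=723 -> [723]
  root = 723 == target 723  ** MATCH **
Candidate C produces the target root.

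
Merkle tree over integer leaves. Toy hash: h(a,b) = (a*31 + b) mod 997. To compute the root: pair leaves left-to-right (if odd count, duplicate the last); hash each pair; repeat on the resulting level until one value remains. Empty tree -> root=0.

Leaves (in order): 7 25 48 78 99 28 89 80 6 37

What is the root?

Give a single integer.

L0: [7, 25, 48, 78, 99, 28, 89, 80, 6, 37]
L1: h(7,25)=(7*31+25)%997=242 h(48,78)=(48*31+78)%997=569 h(99,28)=(99*31+28)%997=106 h(89,80)=(89*31+80)%997=845 h(6,37)=(6*31+37)%997=223 -> [242, 569, 106, 845, 223]
L2: h(242,569)=(242*31+569)%997=95 h(106,845)=(106*31+845)%997=143 h(223,223)=(223*31+223)%997=157 -> [95, 143, 157]
L3: h(95,143)=(95*31+143)%997=97 h(157,157)=(157*31+157)%997=39 -> [97, 39]
L4: h(97,39)=(97*31+39)%997=55 -> [55]

Answer: 55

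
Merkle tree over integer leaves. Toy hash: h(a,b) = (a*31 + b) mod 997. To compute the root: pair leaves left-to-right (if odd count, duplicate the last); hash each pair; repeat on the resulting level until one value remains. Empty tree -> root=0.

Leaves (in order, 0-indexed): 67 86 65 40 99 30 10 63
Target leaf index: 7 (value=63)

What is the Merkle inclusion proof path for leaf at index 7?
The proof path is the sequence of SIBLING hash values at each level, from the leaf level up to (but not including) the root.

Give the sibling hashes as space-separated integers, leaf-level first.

L0 (leaves): [67, 86, 65, 40, 99, 30, 10, 63], target index=7
L1: h(67,86)=(67*31+86)%997=169 [pair 0] h(65,40)=(65*31+40)%997=61 [pair 1] h(99,30)=(99*31+30)%997=108 [pair 2] h(10,63)=(10*31+63)%997=373 [pair 3] -> [169, 61, 108, 373]
  Sibling for proof at L0: 10
L2: h(169,61)=(169*31+61)%997=315 [pair 0] h(108,373)=(108*31+373)%997=730 [pair 1] -> [315, 730]
  Sibling for proof at L1: 108
L3: h(315,730)=(315*31+730)%997=525 [pair 0] -> [525]
  Sibling for proof at L2: 315
Root: 525
Proof path (sibling hashes from leaf to root): [10, 108, 315]

Answer: 10 108 315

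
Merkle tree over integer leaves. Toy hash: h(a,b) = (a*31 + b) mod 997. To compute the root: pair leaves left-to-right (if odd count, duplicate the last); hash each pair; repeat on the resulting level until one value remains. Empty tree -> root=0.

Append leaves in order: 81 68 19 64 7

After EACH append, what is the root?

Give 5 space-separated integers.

After append 81 (leaves=[81]):
  L0: [81]
  root=81
After append 68 (leaves=[81, 68]):
  L0: [81, 68]
  L1: h(81,68)=(81*31+68)%997=585 -> [585]
  root=585
After append 19 (leaves=[81, 68, 19]):
  L0: [81, 68, 19]
  L1: h(81,68)=(81*31+68)%997=585 h(19,19)=(19*31+19)%997=608 -> [585, 608]
  L2: h(585,608)=(585*31+608)%997=797 -> [797]
  root=797
After append 64 (leaves=[81, 68, 19, 64]):
  L0: [81, 68, 19, 64]
  L1: h(81,68)=(81*31+68)%997=585 h(19,64)=(19*31+64)%997=653 -> [585, 653]
  L2: h(585,653)=(585*31+653)%997=842 -> [842]
  root=842
After append 7 (leaves=[81, 68, 19, 64, 7]):
  L0: [81, 68, 19, 64, 7]
  L1: h(81,68)=(81*31+68)%997=585 h(19,64)=(19*31+64)%997=653 h(7,7)=(7*31+7)%997=224 -> [585, 653, 224]
  L2: h(585,653)=(585*31+653)%997=842 h(224,224)=(224*31+224)%997=189 -> [842, 189]
  L3: h(842,189)=(842*31+189)%997=369 -> [369]
  root=369

Answer: 81 585 797 842 369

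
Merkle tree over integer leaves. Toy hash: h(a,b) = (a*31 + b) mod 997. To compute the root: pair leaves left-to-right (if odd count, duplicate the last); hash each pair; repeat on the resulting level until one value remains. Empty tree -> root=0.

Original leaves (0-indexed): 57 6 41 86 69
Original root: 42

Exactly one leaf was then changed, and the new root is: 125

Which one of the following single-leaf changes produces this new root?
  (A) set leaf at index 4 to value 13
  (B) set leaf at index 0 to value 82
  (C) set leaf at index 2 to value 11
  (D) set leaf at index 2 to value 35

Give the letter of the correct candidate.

Original leaves: [57, 6, 41, 86, 69]
Target new root: 125
Try each candidate change and compute the resulting root:
Candidate A: set leaf[4] = 13 -> leaves = [57, 6, 41, 86, 13]
  L0: [57, 6, 41, 86, 13]
  L1: h(57,6)=(57*31+6)%997=776 h(41,86)=(41*31+86)%997=360 h(13,13)=(13*31+13)%997=416 -> [776, 360, 416]
  L2: h(776,360)=(776*31+360)%997=488 h(416,416)=(416*31+416)%997=351 -> [488, 351]
  L3: h(488,351)=(488*31+351)%997=524 -> [524]
  root = 524 != target 125
Candidate B: set leaf[0] = 82 -> leaves = [82, 6, 41, 86, 69]
  L0: [82, 6, 41, 86, 69]
  L1: h(82,6)=(82*31+6)%997=554 h(41,86)=(41*31+86)%997=360 h(69,69)=(69*31+69)%997=214 -> [554, 360, 214]
  L2: h(554,360)=(554*31+360)%997=585 h(214,214)=(214*31+214)%997=866 -> [585, 866]
  L3: h(585,866)=(585*31+866)%997=58 -> [58]
  root = 58 != target 125
Candidate C: set leaf[2] = 11 -> leaves = [57, 6, 11, 86, 69]
  L0: [57, 6, 11, 86, 69]
  L1: h(57,6)=(57*31+6)%997=776 h(11,86)=(11*31+86)%997=427 h(69,69)=(69*31+69)%997=214 -> [776, 427, 214]
  L2: h(776,427)=(776*31+427)%997=555 h(214,214)=(214*31+214)%997=866 -> [555, 866]
  L3: h(555,866)=(555*31+866)%997=125 -> [125]
  root = 125 == target 125  ** MATCH **
Candidate D: set leaf[2] = 35 -> leaves = [57, 6, 35, 86, 69]
  L0: [57, 6, 35, 86, 69]
  L1: h(57,6)=(57*31+6)%997=776 h(35,86)=(35*31+86)%997=174 h(69,69)=(69*31+69)%997=214 -> [776, 174, 214]
  L2: h(776,174)=(776*31+174)%997=302 h(214,214)=(214*31+214)%997=866 -> [302, 866]
  L3: h(302,866)=(302*31+866)%997=258 -> [258]
  root = 258 != target 125
Candidate C produces the target root.

Answer: C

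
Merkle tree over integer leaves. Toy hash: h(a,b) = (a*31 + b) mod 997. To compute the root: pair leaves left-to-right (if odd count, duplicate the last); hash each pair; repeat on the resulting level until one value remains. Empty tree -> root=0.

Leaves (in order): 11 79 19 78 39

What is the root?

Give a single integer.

Answer: 628

Derivation:
L0: [11, 79, 19, 78, 39]
L1: h(11,79)=(11*31+79)%997=420 h(19,78)=(19*31+78)%997=667 h(39,39)=(39*31+39)%997=251 -> [420, 667, 251]
L2: h(420,667)=(420*31+667)%997=726 h(251,251)=(251*31+251)%997=56 -> [726, 56]
L3: h(726,56)=(726*31+56)%997=628 -> [628]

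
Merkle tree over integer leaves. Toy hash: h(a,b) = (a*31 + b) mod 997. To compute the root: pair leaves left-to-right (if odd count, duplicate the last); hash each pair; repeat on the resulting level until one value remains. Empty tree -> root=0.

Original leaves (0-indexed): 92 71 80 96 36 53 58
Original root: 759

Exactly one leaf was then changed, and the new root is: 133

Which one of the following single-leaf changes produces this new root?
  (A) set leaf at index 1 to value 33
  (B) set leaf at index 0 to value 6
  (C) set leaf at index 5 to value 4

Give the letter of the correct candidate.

Answer: A

Derivation:
Original leaves: [92, 71, 80, 96, 36, 53, 58]
Target new root: 133
Try each candidate change and compute the resulting root:
Candidate A: set leaf[1] = 33 -> leaves = [92, 33, 80, 96, 36, 53, 58]
  L0: [92, 33, 80, 96, 36, 53, 58]
  L1: h(92,33)=(92*31+33)%997=891 h(80,96)=(80*31+96)%997=582 h(36,53)=(36*31+53)%997=172 h(58,58)=(58*31+58)%997=859 -> [891, 582, 172, 859]
  L2: h(891,582)=(891*31+582)%997=287 h(172,859)=(172*31+859)%997=209 -> [287, 209]
  L3: h(287,209)=(287*31+209)%997=133 -> [133]
  root = 133 == target 133  ** MATCH **
Candidate B: set leaf[0] = 6 -> leaves = [6, 71, 80, 96, 36, 53, 58]
  L0: [6, 71, 80, 96, 36, 53, 58]
  L1: h(6,71)=(6*31+71)%997=257 h(80,96)=(80*31+96)%997=582 h(36,53)=(36*31+53)%997=172 h(58,58)=(58*31+58)%997=859 -> [257, 582, 172, 859]
  L2: h(257,582)=(257*31+582)%997=573 h(172,859)=(172*31+859)%997=209 -> [573, 209]
  L3: h(573,209)=(573*31+209)%997=26 -> [26]
  root = 26 != target 133
Candidate C: set leaf[5] = 4 -> leaves = [92, 71, 80, 96, 36, 4, 58]
  L0: [92, 71, 80, 96, 36, 4, 58]
  L1: h(92,71)=(92*31+71)%997=929 h(80,96)=(80*31+96)%997=582 h(36,4)=(36*31+4)%997=123 h(58,58)=(58*31+58)%997=859 -> [929, 582, 123, 859]
  L2: h(929,582)=(929*31+582)%997=468 h(123,859)=(123*31+859)%997=684 -> [468, 684]
  L3: h(468,684)=(468*31+684)%997=237 -> [237]
  root = 237 != target 133
Candidate A produces the target root.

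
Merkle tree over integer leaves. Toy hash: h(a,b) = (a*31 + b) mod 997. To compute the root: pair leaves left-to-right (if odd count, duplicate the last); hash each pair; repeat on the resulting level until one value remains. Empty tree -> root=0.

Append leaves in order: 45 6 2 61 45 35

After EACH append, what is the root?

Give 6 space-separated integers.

After append 45 (leaves=[45]):
  L0: [45]
  root=45
After append 6 (leaves=[45, 6]):
  L0: [45, 6]
  L1: h(45,6)=(45*31+6)%997=404 -> [404]
  root=404
After append 2 (leaves=[45, 6, 2]):
  L0: [45, 6, 2]
  L1: h(45,6)=(45*31+6)%997=404 h(2,2)=(2*31+2)%997=64 -> [404, 64]
  L2: h(404,64)=(404*31+64)%997=624 -> [624]
  root=624
After append 61 (leaves=[45, 6, 2, 61]):
  L0: [45, 6, 2, 61]
  L1: h(45,6)=(45*31+6)%997=404 h(2,61)=(2*31+61)%997=123 -> [404, 123]
  L2: h(404,123)=(404*31+123)%997=683 -> [683]
  root=683
After append 45 (leaves=[45, 6, 2, 61, 45]):
  L0: [45, 6, 2, 61, 45]
  L1: h(45,6)=(45*31+6)%997=404 h(2,61)=(2*31+61)%997=123 h(45,45)=(45*31+45)%997=443 -> [404, 123, 443]
  L2: h(404,123)=(404*31+123)%997=683 h(443,443)=(443*31+443)%997=218 -> [683, 218]
  L3: h(683,218)=(683*31+218)%997=454 -> [454]
  root=454
After append 35 (leaves=[45, 6, 2, 61, 45, 35]):
  L0: [45, 6, 2, 61, 45, 35]
  L1: h(45,6)=(45*31+6)%997=404 h(2,61)=(2*31+61)%997=123 h(45,35)=(45*31+35)%997=433 -> [404, 123, 433]
  L2: h(404,123)=(404*31+123)%997=683 h(433,433)=(433*31+433)%997=895 -> [683, 895]
  L3: h(683,895)=(683*31+895)%997=134 -> [134]
  root=134

Answer: 45 404 624 683 454 134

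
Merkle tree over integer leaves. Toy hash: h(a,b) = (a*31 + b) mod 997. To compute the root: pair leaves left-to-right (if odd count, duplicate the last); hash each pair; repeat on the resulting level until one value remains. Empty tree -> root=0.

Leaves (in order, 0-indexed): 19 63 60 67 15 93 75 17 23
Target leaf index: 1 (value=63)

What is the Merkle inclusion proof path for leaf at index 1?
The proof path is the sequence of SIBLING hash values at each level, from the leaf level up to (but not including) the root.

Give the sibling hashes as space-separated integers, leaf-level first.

Answer: 19 930 697 929

Derivation:
L0 (leaves): [19, 63, 60, 67, 15, 93, 75, 17, 23], target index=1
L1: h(19,63)=(19*31+63)%997=652 [pair 0] h(60,67)=(60*31+67)%997=930 [pair 1] h(15,93)=(15*31+93)%997=558 [pair 2] h(75,17)=(75*31+17)%997=348 [pair 3] h(23,23)=(23*31+23)%997=736 [pair 4] -> [652, 930, 558, 348, 736]
  Sibling for proof at L0: 19
L2: h(652,930)=(652*31+930)%997=205 [pair 0] h(558,348)=(558*31+348)%997=697 [pair 1] h(736,736)=(736*31+736)%997=621 [pair 2] -> [205, 697, 621]
  Sibling for proof at L1: 930
L3: h(205,697)=(205*31+697)%997=73 [pair 0] h(621,621)=(621*31+621)%997=929 [pair 1] -> [73, 929]
  Sibling for proof at L2: 697
L4: h(73,929)=(73*31+929)%997=201 [pair 0] -> [201]
  Sibling for proof at L3: 929
Root: 201
Proof path (sibling hashes from leaf to root): [19, 930, 697, 929]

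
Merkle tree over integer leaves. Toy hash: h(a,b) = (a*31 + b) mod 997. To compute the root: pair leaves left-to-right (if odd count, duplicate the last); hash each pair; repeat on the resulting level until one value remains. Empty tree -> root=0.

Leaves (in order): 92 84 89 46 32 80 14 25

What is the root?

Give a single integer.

L0: [92, 84, 89, 46, 32, 80, 14, 25]
L1: h(92,84)=(92*31+84)%997=942 h(89,46)=(89*31+46)%997=811 h(32,80)=(32*31+80)%997=75 h(14,25)=(14*31+25)%997=459 -> [942, 811, 75, 459]
L2: h(942,811)=(942*31+811)%997=103 h(75,459)=(75*31+459)%997=790 -> [103, 790]
L3: h(103,790)=(103*31+790)%997=992 -> [992]

Answer: 992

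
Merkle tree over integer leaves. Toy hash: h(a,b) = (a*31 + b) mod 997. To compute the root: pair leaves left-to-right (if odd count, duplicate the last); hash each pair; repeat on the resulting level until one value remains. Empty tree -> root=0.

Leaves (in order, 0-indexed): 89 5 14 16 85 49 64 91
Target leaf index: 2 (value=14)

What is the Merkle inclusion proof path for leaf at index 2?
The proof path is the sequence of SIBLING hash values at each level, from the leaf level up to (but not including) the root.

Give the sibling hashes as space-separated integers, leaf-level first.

L0 (leaves): [89, 5, 14, 16, 85, 49, 64, 91], target index=2
L1: h(89,5)=(89*31+5)%997=770 [pair 0] h(14,16)=(14*31+16)%997=450 [pair 1] h(85,49)=(85*31+49)%997=690 [pair 2] h(64,91)=(64*31+91)%997=81 [pair 3] -> [770, 450, 690, 81]
  Sibling for proof at L0: 16
L2: h(770,450)=(770*31+450)%997=392 [pair 0] h(690,81)=(690*31+81)%997=534 [pair 1] -> [392, 534]
  Sibling for proof at L1: 770
L3: h(392,534)=(392*31+534)%997=722 [pair 0] -> [722]
  Sibling for proof at L2: 534
Root: 722
Proof path (sibling hashes from leaf to root): [16, 770, 534]

Answer: 16 770 534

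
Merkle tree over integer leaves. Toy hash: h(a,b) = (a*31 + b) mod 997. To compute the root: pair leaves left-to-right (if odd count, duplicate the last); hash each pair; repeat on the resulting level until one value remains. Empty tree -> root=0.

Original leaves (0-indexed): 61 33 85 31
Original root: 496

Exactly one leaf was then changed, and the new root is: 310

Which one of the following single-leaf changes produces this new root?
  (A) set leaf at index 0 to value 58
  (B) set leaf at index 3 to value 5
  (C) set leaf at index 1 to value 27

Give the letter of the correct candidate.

Original leaves: [61, 33, 85, 31]
Target new root: 310
Try each candidate change and compute the resulting root:
Candidate A: set leaf[0] = 58 -> leaves = [58, 33, 85, 31]
  L0: [58, 33, 85, 31]
  L1: h(58,33)=(58*31+33)%997=834 h(85,31)=(85*31+31)%997=672 -> [834, 672]
  L2: h(834,672)=(834*31+672)%997=604 -> [604]
  root = 604 != target 310
Candidate B: set leaf[3] = 5 -> leaves = [61, 33, 85, 5]
  L0: [61, 33, 85, 5]
  L1: h(61,33)=(61*31+33)%997=927 h(85,5)=(85*31+5)%997=646 -> [927, 646]
  L2: h(927,646)=(927*31+646)%997=470 -> [470]
  root = 470 != target 310
Candidate C: set leaf[1] = 27 -> leaves = [61, 27, 85, 31]
  L0: [61, 27, 85, 31]
  L1: h(61,27)=(61*31+27)%997=921 h(85,31)=(85*31+31)%997=672 -> [921, 672]
  L2: h(921,672)=(921*31+672)%997=310 -> [310]
  root = 310 == target 310  ** MATCH **
Candidate C produces the target root.

Answer: C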